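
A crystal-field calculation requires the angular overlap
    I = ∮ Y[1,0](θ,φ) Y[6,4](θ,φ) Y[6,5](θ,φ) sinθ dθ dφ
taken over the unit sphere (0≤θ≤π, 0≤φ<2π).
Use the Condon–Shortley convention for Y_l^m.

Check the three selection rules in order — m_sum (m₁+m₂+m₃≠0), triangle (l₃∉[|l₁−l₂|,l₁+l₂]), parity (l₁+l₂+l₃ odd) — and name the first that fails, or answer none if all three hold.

azimuthal sum: 0 + 4 + 5 = 9  ✗
5 ≤ 6 ≤ 7 (triangle on l)
L = 1 + 6 + 6 = 13 (odd)

m_sum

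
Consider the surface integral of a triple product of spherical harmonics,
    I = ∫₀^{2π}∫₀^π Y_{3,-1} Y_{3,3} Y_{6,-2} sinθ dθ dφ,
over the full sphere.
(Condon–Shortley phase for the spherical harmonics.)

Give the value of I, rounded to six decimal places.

Rules hold: Σm=0, L=12 even, 0≤6≤6.
N = 7·7·13 = 637
Δ = 0!·6!·6!/13! = 1/12012
Racah Σ t=0..0: t=0:+1/1296 = 1/1296
⇒ 3j(3 3 6; 0 0 0)² = 100/3003, sgn +1
Racah Σ t=0..0: t=0:+1/34560 = 1/34560
⇒ 3j(3 3 6; -1 3 -2)² = 1/429, sgn +1
4πI² = N·(3j₀)²·(3jₘ)² = 700/14157
I = +1·√(0.0494455/4π) = 0.06272757

0.062728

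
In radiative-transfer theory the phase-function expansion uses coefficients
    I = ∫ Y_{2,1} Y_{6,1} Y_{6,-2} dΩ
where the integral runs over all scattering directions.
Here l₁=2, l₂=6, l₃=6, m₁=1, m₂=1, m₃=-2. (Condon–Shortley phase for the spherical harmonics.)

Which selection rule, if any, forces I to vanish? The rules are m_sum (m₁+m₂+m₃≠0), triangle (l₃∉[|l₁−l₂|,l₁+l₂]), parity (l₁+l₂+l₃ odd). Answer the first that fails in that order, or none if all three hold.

none

m₁+m₂+m₃ = 1 + 1 − 2 = 0  ✓
triangle: |2−6|=4 ≤ l₃=6 ≤ 2+6=8  ✓
parity: l₁+l₂+l₃ = 14 is even  ✓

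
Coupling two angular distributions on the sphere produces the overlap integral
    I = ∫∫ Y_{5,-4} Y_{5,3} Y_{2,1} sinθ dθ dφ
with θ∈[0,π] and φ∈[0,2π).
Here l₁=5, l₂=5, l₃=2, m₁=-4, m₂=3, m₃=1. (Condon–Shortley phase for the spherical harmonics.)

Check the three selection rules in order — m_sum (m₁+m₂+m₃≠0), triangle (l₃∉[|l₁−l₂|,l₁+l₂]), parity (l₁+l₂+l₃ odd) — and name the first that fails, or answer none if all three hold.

m₁+m₂+m₃ = -4 + 3 + 1 = 0  ✓
triangle: |5−5|=0 ≤ l₃=2 ≤ 5+5=10  ✓
parity: l₁+l₂+l₃ = 12 is even  ✓

none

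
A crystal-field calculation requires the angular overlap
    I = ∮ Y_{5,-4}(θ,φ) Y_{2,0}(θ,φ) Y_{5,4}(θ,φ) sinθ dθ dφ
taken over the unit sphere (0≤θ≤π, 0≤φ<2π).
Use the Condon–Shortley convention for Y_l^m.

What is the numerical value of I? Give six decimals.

-0.097044

Rules hold: Σm=0, L=12 even, 3≤5≤7.
N = 11·5·11 = 605
Δ = 2!·8!·2!/13! = 1/38610
Racah Σ t=0..2: t=0:+1/2880 t=1:−1/576 t=2:+1/2880 = -1/960
⇒ 3j(5 2 5; 0 0 0)² = 10/429, sgn +1
Racah Σ t=1..2: t=1:−1/40320 t=2:+1/20160 = 1/40320
⇒ 3j(5 2 5; -4 0 4)² = 6/715, sgn -1
4πI² = N·(3j₀)²·(3jₘ)² = 20/169
I = -1·√(0.118343/4π) = -0.09704356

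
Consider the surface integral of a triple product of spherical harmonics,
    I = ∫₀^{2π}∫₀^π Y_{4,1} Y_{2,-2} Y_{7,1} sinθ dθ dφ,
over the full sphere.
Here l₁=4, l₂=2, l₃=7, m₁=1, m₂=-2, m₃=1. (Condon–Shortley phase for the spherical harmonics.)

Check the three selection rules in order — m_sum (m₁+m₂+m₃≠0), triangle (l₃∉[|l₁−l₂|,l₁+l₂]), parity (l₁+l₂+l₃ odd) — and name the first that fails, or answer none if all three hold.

triangle

Σmᵢ = 0  ✓
l₃∈[|l₁−l₂|,l₁+l₂]=[2,6], have l₃=7  ✗
Σlᵢ = 13 ⇒ odd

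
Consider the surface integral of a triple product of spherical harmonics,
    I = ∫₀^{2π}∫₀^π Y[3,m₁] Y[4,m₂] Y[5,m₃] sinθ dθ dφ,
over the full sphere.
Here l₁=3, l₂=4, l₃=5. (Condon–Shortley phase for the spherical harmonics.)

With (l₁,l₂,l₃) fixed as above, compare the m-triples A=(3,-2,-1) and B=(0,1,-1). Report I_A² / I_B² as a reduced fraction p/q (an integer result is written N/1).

Same 3,4,5: normalisation and zero-m 3j drop out of the ratio.
A: Δ: 2! 4! 6! / 13! → 1/180180; sum: t=0:+1/2304 = 1/2304; 3j²(3 4 5; 3 -2 -1) = Δ·Π!·Σ² = 75/4004  (sign +1)
B: Δ: 2! 4! 6! / 13! → 1/180180; sum: t=0:+1/1440 t=1:−1/192 t=2:+1/432 = -19/8640; 3j²(3 4 5; 0 1 -1) = Δ·Π!·Σ² = 361/30030  (sign -1)
I_A²/I_B² = (75/4004)/(361/30030) = 1125/722

1125/722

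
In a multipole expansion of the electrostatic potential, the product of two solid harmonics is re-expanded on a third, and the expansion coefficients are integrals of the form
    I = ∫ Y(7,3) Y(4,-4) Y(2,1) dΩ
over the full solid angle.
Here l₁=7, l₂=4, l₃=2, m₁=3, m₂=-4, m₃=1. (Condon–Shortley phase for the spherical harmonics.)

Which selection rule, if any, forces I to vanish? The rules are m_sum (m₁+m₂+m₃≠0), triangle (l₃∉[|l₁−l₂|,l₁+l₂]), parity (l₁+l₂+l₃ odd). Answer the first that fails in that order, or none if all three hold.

m₁+m₂+m₃ = 3 − 4 + 1 = 0  ✓
triangle: |7−4|=3 ≤ l₃=2 ≤ 7+4=11  ✗
parity: l₁+l₂+l₃ = 13 is odd

triangle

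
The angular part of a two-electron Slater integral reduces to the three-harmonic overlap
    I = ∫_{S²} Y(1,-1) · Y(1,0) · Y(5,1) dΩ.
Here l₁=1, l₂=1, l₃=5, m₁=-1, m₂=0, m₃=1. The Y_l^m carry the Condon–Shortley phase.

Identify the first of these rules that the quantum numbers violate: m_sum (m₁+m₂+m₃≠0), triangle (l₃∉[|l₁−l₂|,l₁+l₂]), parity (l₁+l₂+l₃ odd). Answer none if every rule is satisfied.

m₁+m₂+m₃ = -1 + 0 + 1 = 0  ✓
triangle: |1−1|=0 ≤ l₃=5 ≤ 1+1=2  ✗
parity: l₁+l₂+l₃ = 7 is odd

triangle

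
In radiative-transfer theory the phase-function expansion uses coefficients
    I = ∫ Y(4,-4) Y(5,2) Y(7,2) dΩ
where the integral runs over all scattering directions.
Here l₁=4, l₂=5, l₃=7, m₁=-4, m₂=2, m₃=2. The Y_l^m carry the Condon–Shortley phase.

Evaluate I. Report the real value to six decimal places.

-0.110423

Rules hold: Σm=0, L=16 even, 1≤7≤9.
N = 9·11·15 = 1485
Δ = 2!·6!·8!/17! = 1/6126120
Racah Σ t=0..2: t=0:+1/69120 t=1:−1/20736 t=2:+1/69120 = -1/51840
⇒ 3j(4 5 7; 0 0 0)² = 280/21879, sgn +1
Racah Σ t=2..2: t=2:+1/1036800 = 1/1036800
⇒ 3j(4 5 7; -4 2 2)² = 98/12155, sgn -1
4πI² = N·(3j₀)²·(3jₘ)² = 82320/537251
I = -1·√(0.153224/4π) = -0.11042290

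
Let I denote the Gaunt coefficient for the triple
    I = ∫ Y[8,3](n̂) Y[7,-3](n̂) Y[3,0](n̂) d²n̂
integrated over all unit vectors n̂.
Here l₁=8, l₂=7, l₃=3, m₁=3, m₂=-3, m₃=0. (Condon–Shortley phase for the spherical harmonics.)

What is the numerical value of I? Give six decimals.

m-sum 0 ✓  L=18 even ✓  1≤3≤15 ✓
Π(2lᵢ+1) = 17×15×7 = 1785
triangle coeff Δ(8,7,3) = 1/5290740
Σ_t [5,7]: t=5:−1/7257600 t=6:+1/2073600 t=7:−1/7257600 = 1/4838400
(3j)²=252/20995 [(8 7 3; 0 0 0)], sign=-1
Σ_t [2,4]: t=2:+1/87091200 t=3:−1/8709120 t=4:+1/11612160 = -1/58060800
(3j)²=99/117572 [(8 7 3; 3 -3 0)], sign=+1
⇒ 4πI² = 18711/1037153
I = (-1)√(18711/1037153/(4π)) = -0.03788979

-0.037890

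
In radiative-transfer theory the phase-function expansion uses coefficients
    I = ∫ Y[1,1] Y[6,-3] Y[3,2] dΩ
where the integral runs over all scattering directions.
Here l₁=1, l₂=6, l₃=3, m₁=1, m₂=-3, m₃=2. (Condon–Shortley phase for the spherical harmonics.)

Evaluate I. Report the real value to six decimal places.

0.000000

l₃=3 ∉ [5,7] — triangle fails ⇒ I = 0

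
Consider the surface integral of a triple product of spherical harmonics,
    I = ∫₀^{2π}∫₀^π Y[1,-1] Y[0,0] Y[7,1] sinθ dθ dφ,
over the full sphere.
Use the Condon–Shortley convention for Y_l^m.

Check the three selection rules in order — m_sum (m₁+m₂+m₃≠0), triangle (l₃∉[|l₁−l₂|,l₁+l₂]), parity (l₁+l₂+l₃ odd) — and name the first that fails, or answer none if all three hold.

triangle

azimuthal sum: -1 + 0 + 1 = 0  ✓
1 ≤ 7 ≤ 1 (triangle on l)  ✗
L = 1 + 0 + 7 = 8 (even)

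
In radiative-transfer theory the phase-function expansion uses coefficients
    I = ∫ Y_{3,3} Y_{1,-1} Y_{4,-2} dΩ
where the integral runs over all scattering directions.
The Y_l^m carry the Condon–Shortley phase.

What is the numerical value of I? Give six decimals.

Checks pass: Σm=0; 8 even; l₃=4∈[2,4].
(2·3+1)(2·1+1)(2·4+1) = 189
Δ: 0! 6! 2! / 9! → 1/252
sum: t=0:+1/36 = 1/36
3j²(3 1 4; 0 0 0) = Δ·Π!·Σ² = 4/63  (sign +1)
sum: t=0:+1/1440 = 1/1440
3j²(3 1 4; 3 -1 -2) = Δ·Π!·Σ² = 1/252  (sign +1)
combine: 4πI² = 189·4/63·1/252 = 1/21
take √, sign +1: I = 0.06155813

0.061558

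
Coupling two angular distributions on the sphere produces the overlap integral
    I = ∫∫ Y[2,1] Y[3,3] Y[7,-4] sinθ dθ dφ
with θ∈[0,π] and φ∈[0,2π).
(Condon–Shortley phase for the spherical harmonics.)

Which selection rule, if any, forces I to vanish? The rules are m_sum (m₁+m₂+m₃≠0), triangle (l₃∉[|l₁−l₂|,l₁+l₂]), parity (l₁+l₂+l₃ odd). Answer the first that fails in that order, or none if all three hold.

triangle

m₁+m₂+m₃ = 1 + 3 − 4 = 0  ✓
triangle: |2−3|=1 ≤ l₃=7 ≤ 2+3=5  ✗
parity: l₁+l₂+l₃ = 12 is even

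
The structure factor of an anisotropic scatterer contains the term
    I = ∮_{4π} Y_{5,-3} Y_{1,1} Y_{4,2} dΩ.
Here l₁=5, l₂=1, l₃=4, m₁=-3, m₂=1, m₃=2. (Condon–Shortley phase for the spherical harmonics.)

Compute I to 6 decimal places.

Checks pass: Σm=0; 10 even; l₃=4∈[4,6].
(2·5+1)(2·1+1)(2·4+1) = 297
Δ: 2! 8! 0! / 11! → 1/495
sum: t=1:−1/576 = -1/576
3j²(5 1 4; 0 0 0) = Δ·Π!·Σ² = 5/99  (sign -1)
sum: t=2:+1/2880 = 1/2880
3j²(5 1 4; -3 1 2) = Δ·Π!·Σ² = 28/495  (sign +1)
combine: 4πI² = 297·5/99·28/495 = 28/33
take √, sign -1: I = -0.25984664

-0.259847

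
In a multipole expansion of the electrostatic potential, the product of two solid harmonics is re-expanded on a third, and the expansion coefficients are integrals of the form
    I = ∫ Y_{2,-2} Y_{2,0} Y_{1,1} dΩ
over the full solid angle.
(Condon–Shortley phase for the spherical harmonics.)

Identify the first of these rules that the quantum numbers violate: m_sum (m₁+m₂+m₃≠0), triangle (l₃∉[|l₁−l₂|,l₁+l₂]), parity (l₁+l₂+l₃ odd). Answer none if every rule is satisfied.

m_sum

azimuthal sum: -2 + 0 + 1 = -1  ✗
0 ≤ 1 ≤ 4 (triangle on l)
L = 2 + 2 + 1 = 5 (odd)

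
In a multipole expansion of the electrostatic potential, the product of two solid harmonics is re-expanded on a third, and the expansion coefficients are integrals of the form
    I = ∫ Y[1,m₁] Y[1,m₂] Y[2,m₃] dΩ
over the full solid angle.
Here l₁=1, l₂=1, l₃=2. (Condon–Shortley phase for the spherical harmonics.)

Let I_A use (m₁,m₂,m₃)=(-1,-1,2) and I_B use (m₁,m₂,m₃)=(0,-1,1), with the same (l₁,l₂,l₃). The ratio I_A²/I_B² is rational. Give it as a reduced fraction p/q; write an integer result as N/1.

2/1

l's match ⇒ only the (l;m) 3-j factors differ between A and B.
A: triangle coeff Δ(1,1,2) = 1/30; Σ_t [0,0]: t=0:+1/4 = 1/4; (3j)²=1/5 [(1 1 2; -1 -1 2)], sign=+1
B: triangle coeff Δ(1,1,2) = 1/30; Σ_t [0,0]: t=0:+1/2 = 1/2; (3j)²=1/10 [(1 1 2; 0 -1 1)], sign=-1
I_A²/I_B² = (1/5)/(1/10) = 2/1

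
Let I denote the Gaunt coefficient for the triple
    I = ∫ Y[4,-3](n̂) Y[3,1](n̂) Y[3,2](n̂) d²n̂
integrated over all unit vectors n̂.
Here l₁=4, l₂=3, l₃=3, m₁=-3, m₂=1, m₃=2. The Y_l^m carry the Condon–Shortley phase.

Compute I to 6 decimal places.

Rules hold: Σm=0, L=10 even, 1≤3≤7.
N = 9·7·7 = 441
Δ = 4!·4!·2!/11! = 1/34650
Racah Σ t=1..3: t=1:−1/72 t=2:+1/16 t=3:−1/72 = 5/144
⇒ 3j(4 3 3; 0 0 0)² = 2/77, sgn -1
Racah Σ t=3..4: t=3:−1/144 t=4:+1/288 = -1/288
⇒ 3j(4 3 3; -3 1 2)² = 1/99, sgn +1
4πI² = N·(3j₀)²·(3jₘ)² = 14/121
I = -1·√(0.115702/4π) = -0.09595473

-0.095955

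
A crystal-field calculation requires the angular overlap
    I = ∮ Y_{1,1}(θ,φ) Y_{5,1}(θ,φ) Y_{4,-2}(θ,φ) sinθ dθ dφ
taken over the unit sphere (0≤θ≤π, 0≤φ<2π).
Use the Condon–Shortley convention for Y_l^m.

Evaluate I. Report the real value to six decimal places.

Checks pass: Σm=0; 10 even; l₃=4∈[4,6].
(2·1+1)(2·5+1)(2·4+1) = 297
Δ: 2! 0! 8! / 11! → 1/495
sum: t=1:−1/576 = -1/576
3j²(1 5 4; 0 0 0) = Δ·Π!·Σ² = 5/99  (sign -1)
sum: t=0:+1/2880 = 1/2880
3j²(1 5 4; 1 1 -2) = Δ·Π!·Σ² = 2/165  (sign +1)
combine: 4πI² = 297·5/99·2/165 = 2/11
take √, sign -1: I = -0.12028562

-0.120286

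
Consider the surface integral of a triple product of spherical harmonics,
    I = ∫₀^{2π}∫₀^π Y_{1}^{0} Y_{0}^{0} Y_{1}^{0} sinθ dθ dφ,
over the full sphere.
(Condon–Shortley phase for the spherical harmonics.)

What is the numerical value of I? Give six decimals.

m-sum 0 ✓  L=2 even ✓  1≤1≤1 ✓
Π(2lᵢ+1) = 3×1×3 = 9
triangle coeff Δ(1,0,1) = 1/3
Σ_t [0,0]: t=0:+1/1 = 1/1
(3j)²=1/3 [(1 0 1; 0 0 0)], sign=-1
(m-triple is (0,0,0) — same symbol as above.)
⇒ 4πI² = 1/1
I = (+1)√(1/1/(4π)) = 0.28209479

0.282095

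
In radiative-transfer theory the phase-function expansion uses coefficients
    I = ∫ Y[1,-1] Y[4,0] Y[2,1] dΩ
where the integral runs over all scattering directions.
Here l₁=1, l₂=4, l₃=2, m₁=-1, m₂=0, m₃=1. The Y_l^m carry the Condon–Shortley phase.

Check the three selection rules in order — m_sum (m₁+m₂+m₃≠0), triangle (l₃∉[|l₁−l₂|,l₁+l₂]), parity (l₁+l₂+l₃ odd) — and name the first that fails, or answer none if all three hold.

triangle

m₁+m₂+m₃ = -1 + 0 + 1 = 0  ✓
triangle: |1−4|=3 ≤ l₃=2 ≤ 1+4=5  ✗
parity: l₁+l₂+l₃ = 7 is odd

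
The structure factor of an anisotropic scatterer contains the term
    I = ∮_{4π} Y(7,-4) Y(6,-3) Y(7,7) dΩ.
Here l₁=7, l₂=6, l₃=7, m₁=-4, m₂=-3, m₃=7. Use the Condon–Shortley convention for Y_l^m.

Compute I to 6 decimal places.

-0.169125

Rules hold: Σm=0, L=20 even, 1≤7≤13.
N = 15·13·15 = 2925
Δ = 6!·8!·6!/21! = 1/2444321880
Racah Σ t=0..6: t=0:+1/2612736000 t=1:−1/20736000 t=2:+1/1658880 t=3:−1/746496 t=4:+1/1658880 t=5:−1/20736000 t=6:+1/2612736000 = -1/4354560
⇒ 3j(7 6 7; 0 0 0)² = 1000/138567, sgn +1
Racah Σ t=3..3: t=3:−1/1045094400 = -1/1045094400
⇒ 3j(7 6 7; -4 -3 7)² = 11/646, sgn -1
4πI² = N·(3j₀)²·(3jₘ)² = 37500/104329
I = -1·√(0.35944/4π) = -0.16912514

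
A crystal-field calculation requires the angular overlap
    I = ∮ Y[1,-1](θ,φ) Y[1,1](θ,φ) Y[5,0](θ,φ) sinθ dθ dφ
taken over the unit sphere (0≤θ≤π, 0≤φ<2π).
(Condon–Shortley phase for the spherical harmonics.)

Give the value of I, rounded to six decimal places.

0.000000

|1−1|≤5≤1+1 violated ⇒ I = 0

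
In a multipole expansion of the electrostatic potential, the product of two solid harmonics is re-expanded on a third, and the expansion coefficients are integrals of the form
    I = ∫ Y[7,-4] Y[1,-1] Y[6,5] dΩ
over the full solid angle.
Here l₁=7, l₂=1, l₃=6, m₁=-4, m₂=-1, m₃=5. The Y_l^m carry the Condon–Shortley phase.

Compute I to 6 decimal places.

Rules hold: Σm=0, L=14 even, 6≤6≤8.
N = 15·3·13 = 585
Δ = 2!·12!·0!/15! = 1/1365
Racah Σ t=1..1: t=1:−1/518400 = -1/518400
⇒ 3j(7 1 6; 0 0 0)² = 7/195, sgn -1
Racah Σ t=0..0: t=0:+1/79833600 = 1/79833600
⇒ 3j(7 1 6; -4 -1 5)² = 1/455, sgn -1
4πI² = N·(3j₀)²·(3jₘ)² = 3/65
I = +1·√(0.0461538/4π) = 0.06060368

0.060604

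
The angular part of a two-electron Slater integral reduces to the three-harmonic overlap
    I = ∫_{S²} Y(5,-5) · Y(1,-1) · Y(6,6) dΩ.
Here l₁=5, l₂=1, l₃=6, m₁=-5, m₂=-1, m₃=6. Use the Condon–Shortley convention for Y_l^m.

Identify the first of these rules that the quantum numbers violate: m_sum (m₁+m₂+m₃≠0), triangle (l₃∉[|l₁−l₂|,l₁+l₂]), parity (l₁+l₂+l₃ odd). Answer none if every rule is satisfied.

Σmᵢ = 0  ✓
l₃∈[|l₁−l₂|,l₁+l₂]=[4,6], have l₃=6  ✓
Σlᵢ = 12 ⇒ even  ✓

none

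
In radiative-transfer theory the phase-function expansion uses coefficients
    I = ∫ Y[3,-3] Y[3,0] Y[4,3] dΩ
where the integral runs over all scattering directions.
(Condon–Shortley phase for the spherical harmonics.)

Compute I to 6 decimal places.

Checks pass: Σm=0; 10 even; l₃=4∈[0,6].
(2·3+1)(2·3+1)(2·4+1) = 441
Δ: 2! 4! 4! / 11! → 1/34650
sum: t=0:+1/72 t=1:−1/16 t=2:+1/72 = -5/144
3j²(3 3 4; 0 0 0) = Δ·Π!·Σ² = 2/77  (sign -1)
sum: t=2:+1/288 = 1/288
3j²(3 3 4; -3 0 3) = Δ·Π!·Σ² = 1/22  (sign -1)
combine: 4πI² = 441·2/77·1/22 = 63/121
take √, sign +1: I = 0.20355073

0.203551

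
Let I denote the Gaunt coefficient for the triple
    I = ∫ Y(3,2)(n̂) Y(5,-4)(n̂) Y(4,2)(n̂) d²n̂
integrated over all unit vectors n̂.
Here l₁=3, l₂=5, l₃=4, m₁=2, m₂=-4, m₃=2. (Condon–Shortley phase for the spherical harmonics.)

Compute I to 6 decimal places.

Rules hold: Σm=0, L=12 even, 2≤4≤8.
N = 7·11·9 = 693
Δ = 4!·2!·6!/13! = 1/180180
Racah Σ t=1..3: t=1:−1/576 t=2:+1/144 t=3:−1/576 = 1/288
⇒ 3j(3 5 4; 0 0 0)² = 20/1001, sgn +1
Racah Σ t=0..1: t=0:+1/2880 t=1:−1/8640 = 1/4320
⇒ 3j(3 5 4; 2 -4 2)² = 8/429, sgn +1
4πI² = N·(3j₀)²·(3jₘ)² = 480/1859
I = +1·√(0.258203/4π) = 0.14334284

0.143343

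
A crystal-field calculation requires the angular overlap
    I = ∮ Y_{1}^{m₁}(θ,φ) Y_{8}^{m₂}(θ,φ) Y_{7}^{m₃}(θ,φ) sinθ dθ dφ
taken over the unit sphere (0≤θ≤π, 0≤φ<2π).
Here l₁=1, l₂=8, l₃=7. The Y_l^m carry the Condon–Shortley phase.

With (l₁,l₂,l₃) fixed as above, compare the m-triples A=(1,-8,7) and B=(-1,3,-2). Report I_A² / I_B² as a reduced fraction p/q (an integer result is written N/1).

24/11

Same 1,8,7: normalisation and zero-m 3j drop out of the ratio.
A: Δ: 2! 0! 14! / 17! → 1/2040; sum: t=0:+1/174356582400 = 1/174356582400; 3j²(1 8 7; 1 -8 7) = Δ·Π!·Σ² = 1/17  (sign +1)
B: Δ: 2! 0! 14! / 17! → 1/2040; sum: t=2:+1/87091200 = 1/87091200; 3j²(1 8 7; -1 3 -2) = Δ·Π!·Σ² = 11/408  (sign -1)
I_A²/I_B² = (1/17)/(11/408) = 24/11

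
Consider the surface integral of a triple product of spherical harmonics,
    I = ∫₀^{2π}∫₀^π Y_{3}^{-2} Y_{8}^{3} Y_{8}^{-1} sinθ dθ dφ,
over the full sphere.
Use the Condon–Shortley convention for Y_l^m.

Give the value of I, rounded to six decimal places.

Σlᵢ=19 odd — θ-integrand is odd under cosθ→−cosθ; I=0

0.000000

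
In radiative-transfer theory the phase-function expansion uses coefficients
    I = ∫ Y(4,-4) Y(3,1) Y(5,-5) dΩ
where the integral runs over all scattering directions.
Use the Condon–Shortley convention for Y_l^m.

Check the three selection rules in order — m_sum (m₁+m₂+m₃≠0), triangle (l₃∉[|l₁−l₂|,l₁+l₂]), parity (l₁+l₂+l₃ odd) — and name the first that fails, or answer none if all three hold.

m₁+m₂+m₃ = -4 + 1 − 5 = -8  ✗
triangle: |4−3|=1 ≤ l₃=5 ≤ 4+3=7
parity: l₁+l₂+l₃ = 12 is even

m_sum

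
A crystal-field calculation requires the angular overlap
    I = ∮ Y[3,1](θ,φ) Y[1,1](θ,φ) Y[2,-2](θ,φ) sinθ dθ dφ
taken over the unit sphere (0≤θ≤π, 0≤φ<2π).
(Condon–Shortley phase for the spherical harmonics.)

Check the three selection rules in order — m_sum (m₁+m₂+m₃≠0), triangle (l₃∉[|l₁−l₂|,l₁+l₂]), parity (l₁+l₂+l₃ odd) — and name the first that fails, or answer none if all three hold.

none

m₁+m₂+m₃ = 1 + 1 − 2 = 0  ✓
triangle: |3−1|=2 ≤ l₃=2 ≤ 3+1=4  ✓
parity: l₁+l₂+l₃ = 6 is even  ✓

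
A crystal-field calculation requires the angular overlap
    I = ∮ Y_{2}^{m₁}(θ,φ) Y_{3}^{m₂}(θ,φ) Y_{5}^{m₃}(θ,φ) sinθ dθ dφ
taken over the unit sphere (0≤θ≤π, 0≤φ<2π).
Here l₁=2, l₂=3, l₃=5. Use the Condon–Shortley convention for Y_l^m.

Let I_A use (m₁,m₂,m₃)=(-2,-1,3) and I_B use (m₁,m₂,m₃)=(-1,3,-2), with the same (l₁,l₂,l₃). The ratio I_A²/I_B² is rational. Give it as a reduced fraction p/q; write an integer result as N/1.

10/1

Same 2,3,5: normalisation and zero-m 3j drop out of the ratio.
A: Δ: 0! 4! 6! / 11! → 1/2310; sum: t=0:+1/1152 = 1/1152; 3j²(2 3 5; -2 -1 3) = Δ·Π!·Σ² = 1/33  (sign +1)
B: Δ: 0! 4! 6! / 11! → 1/2310; sum: t=0:+1/4320 = 1/4320; 3j²(2 3 5; -1 3 -2) = Δ·Π!·Σ² = 1/330  (sign -1)
I_A²/I_B² = (1/33)/(1/330) = 10/1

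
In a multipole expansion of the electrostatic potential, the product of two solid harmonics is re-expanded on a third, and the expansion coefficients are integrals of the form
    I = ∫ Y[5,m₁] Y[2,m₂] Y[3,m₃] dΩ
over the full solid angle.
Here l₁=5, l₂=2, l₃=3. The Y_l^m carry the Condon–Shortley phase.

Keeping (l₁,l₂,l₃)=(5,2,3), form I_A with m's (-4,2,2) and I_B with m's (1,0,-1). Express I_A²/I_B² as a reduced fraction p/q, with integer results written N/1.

7/5

Shared (l₁,l₂,l₃)=(5,2,3): N and (l;000)² cancel in I_A²/I_B².
A: Δ = 4!·6!·0!/11! = 1/2310; Racah Σ t=4..4: t=4:+1/2880 = 1/2880; ⇒ 3j(5 2 3; -4 2 2)² = 3/55, sgn -1
B: Δ = 4!·6!·0!/11! = 1/2310; Racah Σ t=2..2: t=2:+1/192 = 1/192; ⇒ 3j(5 2 3; 1 0 -1)² = 3/77, sgn +1
I_A²/I_B² = (3/55)/(3/77) = 7/5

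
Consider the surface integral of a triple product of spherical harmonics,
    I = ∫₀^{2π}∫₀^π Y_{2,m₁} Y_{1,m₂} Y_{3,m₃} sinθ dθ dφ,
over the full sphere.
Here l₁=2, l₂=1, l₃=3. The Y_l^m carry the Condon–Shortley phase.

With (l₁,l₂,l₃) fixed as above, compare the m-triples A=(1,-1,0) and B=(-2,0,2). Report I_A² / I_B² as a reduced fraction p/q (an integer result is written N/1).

l's match ⇒ only the (l;m) 3-j factors differ between A and B.
A: triangle coeff Δ(2,1,3) = 1/105; Σ_t [0,0]: t=0:+1/12 = 1/12; (3j)²=1/35 [(2 1 3; 1 -1 0)], sign=-1
B: triangle coeff Δ(2,1,3) = 1/105; Σ_t [0,0]: t=0:+1/24 = 1/24; (3j)²=1/21 [(2 1 3; -2 0 2)], sign=-1
I_A²/I_B² = (1/35)/(1/21) = 3/5

3/5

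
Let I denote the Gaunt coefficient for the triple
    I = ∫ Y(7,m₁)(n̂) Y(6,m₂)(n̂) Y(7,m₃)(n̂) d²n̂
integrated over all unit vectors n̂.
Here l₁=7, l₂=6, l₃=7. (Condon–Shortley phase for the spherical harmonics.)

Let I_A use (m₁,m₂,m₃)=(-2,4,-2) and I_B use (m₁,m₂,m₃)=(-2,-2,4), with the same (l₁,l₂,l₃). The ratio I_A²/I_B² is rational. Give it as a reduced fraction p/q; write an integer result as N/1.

Same 7,6,7: normalisation and zero-m 3j drop out of the ratio.
A: Δ: 6! 8! 6! / 21! → 1/2444321880; sum: t=4:+1/24883200 t=5:−1/8294400 t=6:+1/24883200 = -1/24883200; 3j²(7 6 7; -2 4 -2) = Δ·Π!·Σ² = 420/46189  (sign +1)
B: Δ: 6! 8! 6! / 21! → 1/2444321880; sum: t=1:−1/174182400 t=2:+1/11612160 t=3:−1/6220800 t=4:+1/24883200 = -1/24883200; 3j²(7 6 7; -2 -2 4) = Δ·Π!·Σ² = 28/4199  (sign +1)
I_A²/I_B² = (420/46189)/(28/4199) = 15/11

15/11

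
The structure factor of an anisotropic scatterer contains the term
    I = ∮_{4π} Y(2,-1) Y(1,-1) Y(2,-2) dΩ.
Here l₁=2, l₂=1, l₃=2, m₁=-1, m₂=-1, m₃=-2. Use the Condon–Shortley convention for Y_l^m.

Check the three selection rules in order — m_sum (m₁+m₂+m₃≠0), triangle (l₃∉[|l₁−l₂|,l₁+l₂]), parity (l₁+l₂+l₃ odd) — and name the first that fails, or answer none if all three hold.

m₁+m₂+m₃ = -1 − 1 − 2 = -4  ✗
triangle: |2−1|=1 ≤ l₃=2 ≤ 2+1=3
parity: l₁+l₂+l₃ = 5 is odd

m_sum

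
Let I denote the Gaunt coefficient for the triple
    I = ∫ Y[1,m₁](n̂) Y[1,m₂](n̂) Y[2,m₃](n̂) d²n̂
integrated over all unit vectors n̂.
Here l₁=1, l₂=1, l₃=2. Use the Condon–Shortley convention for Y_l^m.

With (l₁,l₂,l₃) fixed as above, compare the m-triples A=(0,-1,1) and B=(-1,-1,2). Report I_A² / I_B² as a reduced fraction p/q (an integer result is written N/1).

Shared (l₁,l₂,l₃)=(1,1,2): N and (l;000)² cancel in I_A²/I_B².
A: Δ = 0!·2!·2!/5! = 1/30; Racah Σ t=0..0: t=0:+1/2 = 1/2; ⇒ 3j(1 1 2; 0 -1 1)² = 1/10, sgn -1
B: Δ = 0!·2!·2!/5! = 1/30; Racah Σ t=0..0: t=0:+1/4 = 1/4; ⇒ 3j(1 1 2; -1 -1 2)² = 1/5, sgn +1
I_A²/I_B² = (1/10)/(1/5) = 1/2

1/2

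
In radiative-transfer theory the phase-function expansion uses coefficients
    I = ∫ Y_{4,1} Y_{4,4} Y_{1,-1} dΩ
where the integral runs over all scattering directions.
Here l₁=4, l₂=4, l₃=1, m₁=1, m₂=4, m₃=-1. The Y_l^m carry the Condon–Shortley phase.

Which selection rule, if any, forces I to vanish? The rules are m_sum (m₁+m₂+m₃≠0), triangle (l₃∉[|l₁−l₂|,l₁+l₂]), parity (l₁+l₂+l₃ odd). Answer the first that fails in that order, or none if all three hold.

azimuthal sum: 1 + 4 − 1 = 4  ✗
0 ≤ 1 ≤ 8 (triangle on l)
L = 4 + 4 + 1 = 9 (odd)

m_sum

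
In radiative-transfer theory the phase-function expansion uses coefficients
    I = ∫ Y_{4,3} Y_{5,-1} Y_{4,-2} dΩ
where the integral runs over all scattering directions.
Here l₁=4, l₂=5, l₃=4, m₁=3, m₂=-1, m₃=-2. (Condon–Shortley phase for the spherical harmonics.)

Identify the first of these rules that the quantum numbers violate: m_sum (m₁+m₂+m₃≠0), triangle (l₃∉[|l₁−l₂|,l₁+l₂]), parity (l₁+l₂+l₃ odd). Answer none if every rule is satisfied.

parity

Σmᵢ = 0  ✓
l₃∈[|l₁−l₂|,l₁+l₂]=[1,9], have l₃=4  ✓
Σlᵢ = 13 ⇒ odd  ✗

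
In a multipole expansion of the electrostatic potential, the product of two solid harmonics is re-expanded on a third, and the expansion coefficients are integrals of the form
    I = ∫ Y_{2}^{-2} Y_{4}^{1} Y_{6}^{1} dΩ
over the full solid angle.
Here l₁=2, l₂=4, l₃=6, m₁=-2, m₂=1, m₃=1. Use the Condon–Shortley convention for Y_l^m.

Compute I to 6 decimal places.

-0.094091

m-sum 0 ✓  L=12 even ✓  2≤6≤6 ✓
Π(2lᵢ+1) = 5×9×13 = 585
triangle coeff Δ(2,4,6) = 1/6435
Σ_t [0,0]: t=0:+1/2304 = 1/2304
(3j)²=5/143 [(2 4 6; 0 0 0)], sign=+1
Σ_t [0,0]: t=0:+1/17280 = 1/17280
(3j)²=7/1287 [(2 4 6; -2 1 1)], sign=-1
⇒ 4πI² = 175/1573
I = (-1)√(175/1573/(4π)) = -0.09409136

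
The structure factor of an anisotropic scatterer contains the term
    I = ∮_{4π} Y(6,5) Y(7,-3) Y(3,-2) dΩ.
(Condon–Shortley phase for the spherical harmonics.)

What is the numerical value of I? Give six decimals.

0.120821

m-sum 0 ✓  L=16 even ✓  1≤3≤13 ✓
Π(2lᵢ+1) = 13×15×7 = 1365
triangle coeff Δ(6,7,3) = 1/2042040
Σ_t [4,6]: t=4:+1/207360 t=5:−1/57600 t=6:+1/207360 = -1/129600
(3j)²=168/12155 [(6 7 3; 0 0 0)], sign=+1
Σ_t [0,1]: t=0:+1/87091200 t=1:−1/4354560 = -19/87091200
(3j)²=361/37128 [(6 7 3; 5 -3 -2)], sign=+1
⇒ 4πI² = 7581/41327
I = (+1)√(7581/41327/(4π)) = 0.12082071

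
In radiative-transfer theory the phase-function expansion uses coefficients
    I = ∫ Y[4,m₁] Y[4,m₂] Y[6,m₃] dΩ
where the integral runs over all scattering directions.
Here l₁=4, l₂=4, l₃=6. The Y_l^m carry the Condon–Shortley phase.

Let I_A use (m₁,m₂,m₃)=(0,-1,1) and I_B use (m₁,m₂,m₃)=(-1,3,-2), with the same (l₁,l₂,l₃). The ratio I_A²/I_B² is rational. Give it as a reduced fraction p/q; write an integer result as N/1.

l's match ⇒ only the (l;m) 3-j factors differ between A and B.
A: triangle coeff Δ(4,4,6) = 1/1261260; Σ_t [0,2]: t=0:+1/3456 t=1:−1/1728 t=2:+1/11520 = -7/34560; (3j)²=7/858 [(4 4 6; 0 -1 1)], sign=+1
B: triangle coeff Δ(4,4,6) = 1/1261260; Σ_t [1,2]: t=1:−1/34560 t=2:+1/8640 = 1/11520; (3j)²=3/143 [(4 4 6; -1 3 -2)], sign=+1
I_A²/I_B² = (7/858)/(3/143) = 7/18

7/18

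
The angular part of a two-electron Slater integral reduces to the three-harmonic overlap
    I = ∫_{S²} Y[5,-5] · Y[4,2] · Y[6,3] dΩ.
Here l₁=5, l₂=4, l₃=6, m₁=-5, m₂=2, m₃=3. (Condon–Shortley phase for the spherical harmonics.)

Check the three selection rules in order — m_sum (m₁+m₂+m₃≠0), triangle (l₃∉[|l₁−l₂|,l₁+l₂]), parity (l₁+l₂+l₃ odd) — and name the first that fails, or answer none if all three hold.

Σmᵢ = 0  ✓
l₃∈[|l₁−l₂|,l₁+l₂]=[1,9], have l₃=6  ✓
Σlᵢ = 15 ⇒ odd  ✗

parity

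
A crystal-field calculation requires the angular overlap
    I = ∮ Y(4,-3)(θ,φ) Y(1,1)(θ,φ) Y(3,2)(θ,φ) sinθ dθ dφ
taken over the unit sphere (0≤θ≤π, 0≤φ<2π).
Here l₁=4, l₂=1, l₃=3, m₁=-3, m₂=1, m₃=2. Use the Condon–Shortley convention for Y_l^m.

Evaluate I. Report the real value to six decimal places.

Checks pass: Σm=0; 8 even; l₃=3∈[3,5].
(2·4+1)(2·1+1)(2·3+1) = 189
Δ: 2! 6! 0! / 9! → 1/252
sum: t=1:−1/36 = -1/36
3j²(4 1 3; 0 0 0) = Δ·Π!·Σ² = 4/63  (sign +1)
sum: t=2:+1/240 = 1/240
3j²(4 1 3; -3 1 2) = Δ·Π!·Σ² = 1/12  (sign -1)
combine: 4πI² = 189·4/63·1/12 = 1/1
take √, sign -1: I = -0.28209479

-0.282095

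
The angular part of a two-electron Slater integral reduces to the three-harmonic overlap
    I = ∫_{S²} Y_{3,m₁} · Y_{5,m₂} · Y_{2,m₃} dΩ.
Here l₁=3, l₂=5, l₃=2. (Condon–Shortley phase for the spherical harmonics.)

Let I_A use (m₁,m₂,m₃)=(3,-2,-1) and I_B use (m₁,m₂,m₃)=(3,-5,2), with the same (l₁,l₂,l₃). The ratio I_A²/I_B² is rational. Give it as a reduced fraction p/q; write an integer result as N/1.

1/30

Same 3,5,2: normalisation and zero-m 3j drop out of the ratio.
A: Δ: 6! 0! 4! / 11! → 1/2310; sum: t=0:+1/4320 = 1/4320; 3j²(3 5 2; 3 -2 -1) = Δ·Π!·Σ² = 1/330  (sign -1)
B: Δ: 6! 0! 4! / 11! → 1/2310; sum: t=0:+1/17280 = 1/17280; 3j²(3 5 2; 3 -5 2) = Δ·Π!·Σ² = 1/11  (sign +1)
I_A²/I_B² = (1/330)/(1/11) = 1/30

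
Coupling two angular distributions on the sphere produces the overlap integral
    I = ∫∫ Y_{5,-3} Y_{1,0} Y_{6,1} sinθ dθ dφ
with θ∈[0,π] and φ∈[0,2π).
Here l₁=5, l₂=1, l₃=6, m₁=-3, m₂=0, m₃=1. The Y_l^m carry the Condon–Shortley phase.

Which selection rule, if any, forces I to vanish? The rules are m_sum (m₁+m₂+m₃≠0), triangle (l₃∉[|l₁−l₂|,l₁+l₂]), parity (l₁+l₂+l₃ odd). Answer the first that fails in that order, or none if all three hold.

azimuthal sum: -3 + 0 + 1 = -2  ✗
4 ≤ 6 ≤ 6 (triangle on l)
L = 5 + 1 + 6 = 12 (even)

m_sum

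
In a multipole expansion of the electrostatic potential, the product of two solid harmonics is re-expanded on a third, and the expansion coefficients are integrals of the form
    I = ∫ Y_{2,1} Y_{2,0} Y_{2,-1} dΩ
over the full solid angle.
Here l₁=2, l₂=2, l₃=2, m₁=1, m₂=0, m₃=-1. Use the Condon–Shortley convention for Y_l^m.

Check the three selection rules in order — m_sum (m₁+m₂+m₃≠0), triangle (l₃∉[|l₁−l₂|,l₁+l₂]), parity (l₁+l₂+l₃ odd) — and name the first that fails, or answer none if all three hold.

m₁+m₂+m₃ = 1 + 0 − 1 = 0  ✓
triangle: |2−2|=0 ≤ l₃=2 ≤ 2+2=4  ✓
parity: l₁+l₂+l₃ = 6 is even  ✓

none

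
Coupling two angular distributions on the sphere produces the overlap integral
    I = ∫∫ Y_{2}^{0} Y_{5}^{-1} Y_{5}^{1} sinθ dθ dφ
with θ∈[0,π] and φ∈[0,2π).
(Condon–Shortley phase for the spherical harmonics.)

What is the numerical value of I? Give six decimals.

-0.145565

Checks pass: Σm=0; 12 even; l₃=5∈[3,7].
(2·2+1)(2·5+1)(2·5+1) = 605
Δ: 2! 2! 8! / 13! → 1/38610
sum: t=0:+1/2880 t=1:−1/576 t=2:+1/2880 = -1/960
3j²(2 5 5; 0 0 0) = Δ·Π!·Σ² = 10/429  (sign +1)
sum: t=0:+1/2304 t=1:−1/720 t=2:+1/5760 = -1/1280
3j²(2 5 5; 0 -1 1) = Δ·Π!·Σ² = 27/1430  (sign -1)
combine: 4πI² = 605·10/429·27/1430 = 45/169
take √, sign -1: I = -0.14556534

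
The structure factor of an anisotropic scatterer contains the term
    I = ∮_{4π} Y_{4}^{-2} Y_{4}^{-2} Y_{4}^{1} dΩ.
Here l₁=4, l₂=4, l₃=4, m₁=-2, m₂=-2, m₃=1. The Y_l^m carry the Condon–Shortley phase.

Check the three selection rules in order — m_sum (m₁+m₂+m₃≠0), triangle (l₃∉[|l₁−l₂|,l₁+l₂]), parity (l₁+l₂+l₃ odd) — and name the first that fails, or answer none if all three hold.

m_sum

m₁+m₂+m₃ = -2 − 2 + 1 = -3  ✗
triangle: |4−4|=0 ≤ l₃=4 ≤ 4+4=8
parity: l₁+l₂+l₃ = 12 is even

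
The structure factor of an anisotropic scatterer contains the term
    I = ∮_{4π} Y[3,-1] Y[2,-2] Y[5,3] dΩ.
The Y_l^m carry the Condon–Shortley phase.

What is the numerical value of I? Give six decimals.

Rules hold: Σm=0, L=10 even, 1≤5≤5.
N = 7·5·11 = 385
Δ = 0!·6!·4!/11! = 1/2310
Racah Σ t=0..0: t=0:+1/144 = 1/144
⇒ 3j(3 2 5; 0 0 0)² = 10/231, sgn -1
Racah Σ t=0..0: t=0:+1/1152 = 1/1152
⇒ 3j(3 2 5; -1 -2 3)² = 1/33, sgn +1
4πI² = N·(3j₀)²·(3jₘ)² = 50/99
I = -1·√(0.505051/4π) = -0.20047604

-0.200476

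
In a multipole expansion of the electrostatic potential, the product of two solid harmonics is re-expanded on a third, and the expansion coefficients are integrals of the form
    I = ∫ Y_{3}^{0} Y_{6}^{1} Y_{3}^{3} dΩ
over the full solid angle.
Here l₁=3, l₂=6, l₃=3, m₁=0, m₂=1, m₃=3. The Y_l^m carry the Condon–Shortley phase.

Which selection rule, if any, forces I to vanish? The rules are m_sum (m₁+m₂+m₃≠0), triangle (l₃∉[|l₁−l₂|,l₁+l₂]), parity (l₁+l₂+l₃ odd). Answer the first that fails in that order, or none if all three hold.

m_sum

m₁+m₂+m₃ = 0 + 1 + 3 = 4  ✗
triangle: |3−6|=3 ≤ l₃=3 ≤ 3+6=9
parity: l₁+l₂+l₃ = 12 is even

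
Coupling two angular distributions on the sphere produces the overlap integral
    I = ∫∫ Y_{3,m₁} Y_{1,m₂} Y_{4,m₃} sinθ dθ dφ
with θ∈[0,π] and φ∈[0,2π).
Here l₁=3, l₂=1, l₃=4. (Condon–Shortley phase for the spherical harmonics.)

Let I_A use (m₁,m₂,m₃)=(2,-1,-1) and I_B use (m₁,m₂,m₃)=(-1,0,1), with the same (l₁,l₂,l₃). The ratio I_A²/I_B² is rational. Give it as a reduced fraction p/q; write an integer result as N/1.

1/5

l's match ⇒ only the (l;m) 3-j factors differ between A and B.
A: triangle coeff Δ(3,1,4) = 1/252; Σ_t [0,0]: t=0:+1/240 = 1/240; (3j)²=1/84 [(3 1 4; 2 -1 -1)], sign=-1
B: triangle coeff Δ(3,1,4) = 1/252; Σ_t [0,0]: t=0:+1/48 = 1/48; (3j)²=5/84 [(3 1 4; -1 0 1)], sign=-1
I_A²/I_B² = (1/84)/(5/84) = 1/5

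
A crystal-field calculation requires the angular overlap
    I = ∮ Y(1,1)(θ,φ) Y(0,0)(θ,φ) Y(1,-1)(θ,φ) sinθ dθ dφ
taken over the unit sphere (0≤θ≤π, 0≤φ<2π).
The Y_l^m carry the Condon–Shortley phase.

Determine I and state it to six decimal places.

-0.282095

Rules hold: Σm=0, L=2 even, 1≤1≤1.
N = 3·1·3 = 9
Δ = 0!·2!·0!/3! = 1/3
Racah Σ t=0..0: t=0:+1/1 = 1/1
⇒ 3j(1 0 1; 0 0 0)² = 1/3, sgn -1
Racah Σ t=0..0: t=0:+1/2 = 1/2
⇒ 3j(1 0 1; 1 0 -1)² = 1/3, sgn +1
4πI² = N·(3j₀)²·(3jₘ)² = 1/1
I = -1·√(1/4π) = -0.28209479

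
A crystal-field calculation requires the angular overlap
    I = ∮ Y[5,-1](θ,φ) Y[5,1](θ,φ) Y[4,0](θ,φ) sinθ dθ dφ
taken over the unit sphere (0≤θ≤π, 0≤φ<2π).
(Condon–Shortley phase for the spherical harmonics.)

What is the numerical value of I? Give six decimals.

-0.086798

Checks pass: Σm=0; 14 even; l₃=4∈[0,10].
(2·5+1)(2·5+1)(2·4+1) = 1089
Δ: 6! 4! 4! / 15! → 1/3153150
sum: t=1:−1/69120 t=2:+1/1728 t=3:−1/576 t=4:+1/1728 t=5:−1/69120 = -7/11520
3j²(5 5 4; 0 0 0) = Δ·Π!·Σ² = 2/143  (sign -1)
sum: t=2:+1/27648 t=3:−1/1296 t=4:+1/768 t=5:−1/4320 t=6:+1/414720 = 7/20736
3j²(5 5 4; -1 1 0) = Δ·Π!·Σ² = 8/1287  (sign +1)
combine: 4πI² = 1089·2/143·8/1287 = 16/169
take √, sign -1: I = -0.08679840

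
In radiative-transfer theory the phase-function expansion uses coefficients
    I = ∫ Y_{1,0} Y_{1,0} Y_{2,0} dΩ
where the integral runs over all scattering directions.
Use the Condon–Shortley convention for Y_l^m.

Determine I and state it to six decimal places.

0.252313

Checks pass: Σm=0; 4 even; l₃=2∈[0,2].
(2·1+1)(2·1+1)(2·2+1) = 45
Δ: 0! 2! 2! / 5! → 1/30
sum: t=0:+1/1 = 1/1
3j²(1 1 2; 0 0 0) = Δ·Π!·Σ² = 2/15  (sign +1)
(m-triple is (0,0,0) — same symbol as above.)
combine: 4πI² = 45·2/15·2/15 = 4/5
take √, sign +1: I = 0.25231325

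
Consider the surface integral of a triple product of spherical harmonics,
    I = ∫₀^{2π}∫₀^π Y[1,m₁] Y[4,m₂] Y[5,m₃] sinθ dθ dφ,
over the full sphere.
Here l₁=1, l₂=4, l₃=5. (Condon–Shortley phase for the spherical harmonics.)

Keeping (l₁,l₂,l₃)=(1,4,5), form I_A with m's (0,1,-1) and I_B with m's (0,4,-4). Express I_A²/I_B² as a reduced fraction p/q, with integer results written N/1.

Same 1,4,5: normalisation and zero-m 3j drop out of the ratio.
A: Δ: 0! 2! 8! / 11! → 1/495; sum: t=0:+1/720 = 1/720; 3j²(1 4 5; 0 1 -1) = Δ·Π!·Σ² = 8/165  (sign +1)
B: Δ: 0! 2! 8! / 11! → 1/495; sum: t=0:+1/40320 = 1/40320; 3j²(1 4 5; 0 4 -4) = Δ·Π!·Σ² = 1/55  (sign -1)
I_A²/I_B² = (8/165)/(1/55) = 8/3

8/3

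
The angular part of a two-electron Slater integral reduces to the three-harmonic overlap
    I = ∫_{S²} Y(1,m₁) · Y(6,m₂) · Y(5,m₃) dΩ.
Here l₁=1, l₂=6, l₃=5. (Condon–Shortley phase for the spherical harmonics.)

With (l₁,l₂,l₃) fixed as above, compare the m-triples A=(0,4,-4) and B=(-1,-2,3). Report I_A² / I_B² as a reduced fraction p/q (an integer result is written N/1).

10/3

Shared (l₁,l₂,l₃)=(1,6,5): N and (l;000)² cancel in I_A²/I_B².
A: Δ = 2!·0!·10!/13! = 1/858; Racah Σ t=1..1: t=1:−1/362880 = -1/362880; ⇒ 3j(1 6 5; 0 4 -4)² = 10/429, sgn +1
B: Δ = 2!·0!·10!/13! = 1/858; Racah Σ t=2..2: t=2:+1/161280 = 1/161280; ⇒ 3j(1 6 5; -1 -2 3)² = 1/143, sgn +1
I_A²/I_B² = (10/429)/(1/143) = 10/3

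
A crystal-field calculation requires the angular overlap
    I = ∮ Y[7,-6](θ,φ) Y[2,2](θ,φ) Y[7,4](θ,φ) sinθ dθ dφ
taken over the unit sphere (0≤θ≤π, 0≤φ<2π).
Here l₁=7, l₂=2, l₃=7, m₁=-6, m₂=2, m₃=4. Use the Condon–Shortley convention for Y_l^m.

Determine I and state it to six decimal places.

-0.106948

Rules hold: Σm=0, L=16 even, 5≤7≤9.
N = 15·5·15 = 1125
Δ = 2!·12!·2!/17! = 1/185640
Racah Σ t=0..2: t=0:+1/2419200 t=1:−1/518400 t=2:+1/2419200 = -1/907200
⇒ 3j(7 2 7; 0 0 0)² = 56/3315, sgn +1
Racah Σ t=2..2: t=2:+1/159667200 = 1/159667200
⇒ 3j(7 2 7; -6 2 4)² = 9/1190, sgn -1
4πI² = N·(3j₀)²·(3jₘ)² = 540/3757
I = -1·√(0.143732/4π) = -0.10694768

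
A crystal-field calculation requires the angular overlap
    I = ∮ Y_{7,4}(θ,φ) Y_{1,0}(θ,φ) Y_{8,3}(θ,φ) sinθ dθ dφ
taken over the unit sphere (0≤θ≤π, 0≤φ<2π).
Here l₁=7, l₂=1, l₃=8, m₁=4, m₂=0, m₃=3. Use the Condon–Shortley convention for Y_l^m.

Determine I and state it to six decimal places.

0.000000

Σmᵢ = 7 ≠ 0, so the φ-integral vanishes; I = 0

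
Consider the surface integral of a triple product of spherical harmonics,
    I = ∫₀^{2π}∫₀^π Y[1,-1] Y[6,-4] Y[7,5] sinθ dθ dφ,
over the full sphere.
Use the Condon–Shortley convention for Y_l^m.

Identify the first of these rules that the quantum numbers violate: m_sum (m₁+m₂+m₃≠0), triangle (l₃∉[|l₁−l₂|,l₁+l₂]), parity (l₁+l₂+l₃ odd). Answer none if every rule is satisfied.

none

Σmᵢ = 0  ✓
l₃∈[|l₁−l₂|,l₁+l₂]=[5,7], have l₃=7  ✓
Σlᵢ = 14 ⇒ even  ✓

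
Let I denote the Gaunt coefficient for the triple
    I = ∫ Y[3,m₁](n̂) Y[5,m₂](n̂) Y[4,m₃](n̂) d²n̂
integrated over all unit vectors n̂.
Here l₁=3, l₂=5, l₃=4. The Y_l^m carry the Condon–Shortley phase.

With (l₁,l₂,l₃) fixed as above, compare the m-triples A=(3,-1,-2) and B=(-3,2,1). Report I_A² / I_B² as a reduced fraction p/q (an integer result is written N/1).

Shared (l₁,l₂,l₃)=(3,5,4): N and (l;000)² cancel in I_A²/I_B².
A: Δ = 4!·2!·6!/13! = 1/180180; Racah Σ t=0..0: t=0:+1/2304 = 1/2304; ⇒ 3j(3 5 4; 3 -1 -2)² = 75/4004, sgn +1
B: Δ = 4!·2!·6!/13! = 1/180180; Racah Σ t=4..4: t=4:+1/1728 = 1/1728; ⇒ 3j(3 5 4; -3 2 1)² = 25/858, sgn -1
I_A²/I_B² = (75/4004)/(25/858) = 9/14

9/14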